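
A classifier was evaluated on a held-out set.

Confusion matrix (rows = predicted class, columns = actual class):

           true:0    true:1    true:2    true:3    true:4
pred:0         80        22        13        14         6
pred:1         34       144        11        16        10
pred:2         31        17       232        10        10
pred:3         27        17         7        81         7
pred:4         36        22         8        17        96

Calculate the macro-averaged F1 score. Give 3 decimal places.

Per-class F1 score (2·TP/(2·TP+FP+FN)):
  0: TP=80, FP=22+13+14+6=55, FN=34+31+27+36=128 → 160/343 = 0.4665
  1: TP=144, FP=34+11+16+10=71, FN=22+17+17+22=78 → 288/437 = 0.6590
  2: TP=232, FP=31+17+10+10=68, FN=13+11+7+8=39 → 464/571 = 0.8126
  3: TP=81, FP=27+17+7+7=58, FN=14+16+10+17=57 → 162/277 = 0.5848
  4: TP=96, FP=36+22+8+17=83, FN=6+10+10+7=33 → 192/308 = 0.6234
Macro-F1 score = mean = (0.4665 + 0.6590 + 0.8126 + 0.5848 + 0.6234) / 5 = 0.629

0.629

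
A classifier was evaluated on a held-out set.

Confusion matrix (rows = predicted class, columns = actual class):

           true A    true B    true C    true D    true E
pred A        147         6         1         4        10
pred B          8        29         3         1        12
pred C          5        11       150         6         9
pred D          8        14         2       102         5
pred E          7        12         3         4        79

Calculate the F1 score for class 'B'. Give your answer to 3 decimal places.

F1 score = 2·TP/(2·TP+FP+FN).
B: TP=29, FP=8+3+1+12=24, FN=6+11+14+12=43 → 58/125 = 0.4640

0.464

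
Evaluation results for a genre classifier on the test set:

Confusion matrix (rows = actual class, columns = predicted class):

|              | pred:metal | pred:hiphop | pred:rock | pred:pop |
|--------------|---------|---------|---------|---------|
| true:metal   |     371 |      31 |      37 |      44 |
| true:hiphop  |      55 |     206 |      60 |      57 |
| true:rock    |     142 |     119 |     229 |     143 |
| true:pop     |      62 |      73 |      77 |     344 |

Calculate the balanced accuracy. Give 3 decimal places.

0.573

Balanced accuracy = mean of per-class recall.
  metal: recall = 371/483 = 0.7681
  hiphop: recall = 206/378 = 0.5450
  rock: recall = 229/633 = 0.3618
  pop: recall = 344/556 = 0.6187
Mean = (0.7681 + 0.5450 + 0.3618 + 0.6187) / 4 = 0.573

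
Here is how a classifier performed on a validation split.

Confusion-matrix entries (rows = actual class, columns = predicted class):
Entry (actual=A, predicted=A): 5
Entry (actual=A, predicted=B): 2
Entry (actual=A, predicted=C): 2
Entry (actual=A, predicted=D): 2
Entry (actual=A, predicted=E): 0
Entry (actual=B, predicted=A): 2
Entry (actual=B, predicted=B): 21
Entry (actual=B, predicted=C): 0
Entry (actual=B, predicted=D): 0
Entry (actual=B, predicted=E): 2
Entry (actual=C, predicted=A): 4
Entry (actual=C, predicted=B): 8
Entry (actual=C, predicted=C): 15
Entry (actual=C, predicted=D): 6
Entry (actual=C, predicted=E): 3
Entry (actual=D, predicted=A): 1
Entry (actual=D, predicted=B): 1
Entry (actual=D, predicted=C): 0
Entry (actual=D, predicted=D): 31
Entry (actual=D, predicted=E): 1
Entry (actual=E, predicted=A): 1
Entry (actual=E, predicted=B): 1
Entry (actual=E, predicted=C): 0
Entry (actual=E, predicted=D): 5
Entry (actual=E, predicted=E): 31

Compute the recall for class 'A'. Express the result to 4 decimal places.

One-vs-rest for 'A': TP = diagonal; FP = other classes predicted 'A'; FN = 'A' predicted as other.
recall = TP/(TP+FN).
A: TP=5, FN=2+2+2+0=6 → 5/11 = 0.45455

0.4545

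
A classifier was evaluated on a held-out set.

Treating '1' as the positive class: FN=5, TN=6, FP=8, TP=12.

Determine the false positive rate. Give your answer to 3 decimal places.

FPR = FP/(FP+TN) = 8/(8+6) = 0.571

0.571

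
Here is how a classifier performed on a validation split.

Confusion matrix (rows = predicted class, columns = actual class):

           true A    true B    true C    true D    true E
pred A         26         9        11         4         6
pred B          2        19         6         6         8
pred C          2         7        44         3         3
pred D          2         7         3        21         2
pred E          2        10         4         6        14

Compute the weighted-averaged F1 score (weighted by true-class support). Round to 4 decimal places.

0.5454

Per-class F1 score (2·TP/(2·TP+FP+FN)):
  A: TP=26, FP=9+11+4+6=30, FN=2+2+2+2=8 → 52/90 = 0.57778
  B: TP=19, FP=2+6+6+8=22, FN=9+7+7+10=33 → 38/93 = 0.40860
  C: TP=44, FP=2+7+3+3=15, FN=11+6+3+4=24 → 88/127 = 0.69291
  D: TP=21, FP=2+7+3+2=14, FN=4+6+3+6=19 → 42/75 = 0.56000
  E: TP=14, FP=2+10+4+6=22, FN=6+8+3+2=19 → 28/69 = 0.40580
Weighted-F1 score = Σ (supportᵢ/N)·F1 scoreᵢ with N=227: (34/227)·0.57778 + (52/227)·0.40860 + (68/227)·0.69291 + (40/227)·0.56000 + (33/227)·0.40580 = 0.5454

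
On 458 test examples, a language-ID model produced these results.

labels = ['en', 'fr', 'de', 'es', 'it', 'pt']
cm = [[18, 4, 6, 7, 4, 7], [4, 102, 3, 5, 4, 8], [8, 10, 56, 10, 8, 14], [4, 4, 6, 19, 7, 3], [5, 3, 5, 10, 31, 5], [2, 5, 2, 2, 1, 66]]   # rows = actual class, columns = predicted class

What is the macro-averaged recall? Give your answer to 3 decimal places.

0.590

Per-class recall (TP/(TP+FN)):
  en: TP=18, FN=4+6+7+4+7=28 → 18/46 = 0.3913
  fr: TP=102, FN=4+3+5+4+8=24 → 102/126 = 0.8095
  de: TP=56, FN=8+10+10+8+14=50 → 56/106 = 0.5283
  es: TP=19, FN=4+4+6+7+3=24 → 19/43 = 0.4419
  it: TP=31, FN=5+3+5+10+5=28 → 31/59 = 0.5254
  pt: TP=66, FN=2+5+2+2+1=12 → 66/78 = 0.8462
Macro-recall = mean = (0.3913 + 0.8095 + 0.5283 + 0.4419 + 0.5254 + 0.8462) / 6 = 0.590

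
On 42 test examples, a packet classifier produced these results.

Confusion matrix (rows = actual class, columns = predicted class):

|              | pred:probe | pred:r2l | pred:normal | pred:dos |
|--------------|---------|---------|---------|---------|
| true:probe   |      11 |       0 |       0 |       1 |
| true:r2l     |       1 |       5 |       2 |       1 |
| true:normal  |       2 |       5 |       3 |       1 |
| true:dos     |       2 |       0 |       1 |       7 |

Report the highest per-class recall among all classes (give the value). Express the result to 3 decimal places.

Per-class recall (TP/(TP+FN)):
  probe: TP=11, FN=0+0+1=1 → 11/12 = 0.9167
  r2l: TP=5, FN=1+2+1=4 → 5/9 = 0.5556
  normal: TP=3, FN=2+5+1=8 → 3/11 = 0.2727
  dos: TP=7, FN=2+0+1=3 → 7/10 = 0.7000
Highest is class 'probe' with recall = 0.917.

0.917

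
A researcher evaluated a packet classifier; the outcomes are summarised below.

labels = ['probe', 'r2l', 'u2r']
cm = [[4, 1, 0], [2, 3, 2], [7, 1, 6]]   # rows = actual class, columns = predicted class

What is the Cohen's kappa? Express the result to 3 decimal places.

0.272

Observed agreement pₒ = trace/N = 13/26 = 0.5000
Expected agreement pₑ = Σ (rowᵢ·colᵢ)/N² = (5·13 + 7·5 + 14·8)/26² = 0.3136
κ = (pₒ − pₑ)/(1 − pₑ) = (0.5000 − 0.3136)/(1 − 0.3136) = 0.272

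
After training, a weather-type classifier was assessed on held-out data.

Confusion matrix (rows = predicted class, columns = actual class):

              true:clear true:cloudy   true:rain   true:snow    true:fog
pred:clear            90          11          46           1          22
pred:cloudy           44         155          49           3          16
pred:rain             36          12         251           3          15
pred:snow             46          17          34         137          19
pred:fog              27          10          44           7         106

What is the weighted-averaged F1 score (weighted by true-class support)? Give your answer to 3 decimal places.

Per-class F1 score (2·TP/(2·TP+FP+FN)):
  clear: TP=90, FP=11+46+1+22=80, FN=44+36+46+27=153 → 180/413 = 0.4358
  cloudy: TP=155, FP=44+49+3+16=112, FN=11+12+17+10=50 → 310/472 = 0.6568
  rain: TP=251, FP=36+12+3+15=66, FN=46+49+34+44=173 → 502/741 = 0.6775
  snow: TP=137, FP=46+17+34+19=116, FN=1+3+3+7=14 → 274/404 = 0.6782
  fog: TP=106, FP=27+10+44+7=88, FN=22+16+15+19=72 → 212/372 = 0.5699
Weighted-F1 score = Σ (supportᵢ/N)·F1 scoreᵢ with N=1201: (243/1201)·0.4358 + (205/1201)·0.6568 + (424/1201)·0.6775 + (151/1201)·0.6782 + (178/1201)·0.5699 = 0.609

0.609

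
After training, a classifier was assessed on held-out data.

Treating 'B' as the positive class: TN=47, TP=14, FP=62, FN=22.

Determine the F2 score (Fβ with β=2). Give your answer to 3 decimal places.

0.318

Fβ = (1+β²)·TP / ((1+β²)·TP + β²·FN + FP), with β²=4
= 5·14 / (5·14 + 4·22 + 62) = 0.318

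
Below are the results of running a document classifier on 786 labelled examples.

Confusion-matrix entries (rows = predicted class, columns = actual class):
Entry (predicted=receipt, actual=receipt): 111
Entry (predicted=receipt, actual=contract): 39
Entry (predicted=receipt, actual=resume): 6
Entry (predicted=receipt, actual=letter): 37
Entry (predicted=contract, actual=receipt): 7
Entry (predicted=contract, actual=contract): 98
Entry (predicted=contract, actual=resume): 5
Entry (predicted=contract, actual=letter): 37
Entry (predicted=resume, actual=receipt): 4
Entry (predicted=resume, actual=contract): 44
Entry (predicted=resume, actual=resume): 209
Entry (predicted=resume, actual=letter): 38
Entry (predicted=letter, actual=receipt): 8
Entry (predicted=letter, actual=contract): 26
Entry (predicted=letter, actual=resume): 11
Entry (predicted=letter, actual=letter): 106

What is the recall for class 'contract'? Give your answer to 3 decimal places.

0.473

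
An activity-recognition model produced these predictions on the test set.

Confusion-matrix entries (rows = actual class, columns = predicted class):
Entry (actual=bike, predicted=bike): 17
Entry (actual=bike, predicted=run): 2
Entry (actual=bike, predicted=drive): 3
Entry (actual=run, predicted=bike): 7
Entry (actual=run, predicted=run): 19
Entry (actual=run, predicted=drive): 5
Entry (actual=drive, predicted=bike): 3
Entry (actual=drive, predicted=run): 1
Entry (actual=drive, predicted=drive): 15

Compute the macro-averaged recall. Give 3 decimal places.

0.725

Per-class recall (TP/(TP+FN)):
  bike: TP=17, FN=2+3=5 → 17/22 = 0.7727
  run: TP=19, FN=7+5=12 → 19/31 = 0.6129
  drive: TP=15, FN=3+1=4 → 15/19 = 0.7895
Macro-recall = mean = (0.7727 + 0.6129 + 0.7895) / 3 = 0.725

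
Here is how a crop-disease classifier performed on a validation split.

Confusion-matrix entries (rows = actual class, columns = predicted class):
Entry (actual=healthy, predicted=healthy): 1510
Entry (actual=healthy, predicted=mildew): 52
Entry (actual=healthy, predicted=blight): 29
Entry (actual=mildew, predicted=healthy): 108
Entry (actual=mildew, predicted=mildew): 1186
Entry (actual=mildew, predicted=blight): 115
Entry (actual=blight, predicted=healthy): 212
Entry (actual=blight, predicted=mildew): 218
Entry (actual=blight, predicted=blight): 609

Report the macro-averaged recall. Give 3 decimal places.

Per-class recall (TP/(TP+FN)):
  healthy: TP=1510, FN=52+29=81 → 1510/1591 = 0.9491
  mildew: TP=1186, FN=108+115=223 → 1186/1409 = 0.8417
  blight: TP=609, FN=212+218=430 → 609/1039 = 0.5861
Macro-recall = mean = (0.9491 + 0.8417 + 0.5861) / 3 = 0.792

0.792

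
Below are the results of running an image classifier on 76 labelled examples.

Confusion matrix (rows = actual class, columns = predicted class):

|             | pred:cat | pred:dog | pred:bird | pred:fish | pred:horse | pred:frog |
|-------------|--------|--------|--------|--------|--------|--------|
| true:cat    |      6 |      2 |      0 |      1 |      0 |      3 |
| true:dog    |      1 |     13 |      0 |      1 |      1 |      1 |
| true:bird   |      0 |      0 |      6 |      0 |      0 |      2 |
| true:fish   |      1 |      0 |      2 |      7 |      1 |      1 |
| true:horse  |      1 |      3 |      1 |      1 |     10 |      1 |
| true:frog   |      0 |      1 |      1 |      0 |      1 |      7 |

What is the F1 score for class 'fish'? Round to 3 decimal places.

0.636

One-vs-rest for 'fish': TP = diagonal; FP = other classes predicted 'fish'; FN = 'fish' predicted as other.
F1 score = 2·TP/(2·TP+FP+FN).
fish: TP=7, FP=1+1+0+1+0=3, FN=1+0+2+1+1=5 → 14/22 = 0.6364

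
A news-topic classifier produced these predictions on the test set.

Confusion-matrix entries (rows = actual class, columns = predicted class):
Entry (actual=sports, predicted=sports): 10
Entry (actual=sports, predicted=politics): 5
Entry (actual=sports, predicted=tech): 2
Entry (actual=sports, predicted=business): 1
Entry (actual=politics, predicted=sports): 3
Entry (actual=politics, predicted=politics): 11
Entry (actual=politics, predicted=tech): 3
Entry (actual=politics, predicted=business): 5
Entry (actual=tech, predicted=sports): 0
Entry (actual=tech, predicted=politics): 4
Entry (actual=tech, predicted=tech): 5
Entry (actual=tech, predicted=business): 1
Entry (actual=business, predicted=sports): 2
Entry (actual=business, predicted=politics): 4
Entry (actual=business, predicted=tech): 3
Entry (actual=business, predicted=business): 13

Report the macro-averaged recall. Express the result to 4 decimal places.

0.5366

Per-class recall (TP/(TP+FN)):
  sports: TP=10, FN=5+2+1=8 → 10/18 = 0.55556
  politics: TP=11, FN=3+3+5=11 → 11/22 = 0.50000
  tech: TP=5, FN=0+4+1=5 → 5/10 = 0.50000
  business: TP=13, FN=2+4+3=9 → 13/22 = 0.59091
Macro-recall = mean = (0.55556 + 0.50000 + 0.50000 + 0.59091) / 4 = 0.5366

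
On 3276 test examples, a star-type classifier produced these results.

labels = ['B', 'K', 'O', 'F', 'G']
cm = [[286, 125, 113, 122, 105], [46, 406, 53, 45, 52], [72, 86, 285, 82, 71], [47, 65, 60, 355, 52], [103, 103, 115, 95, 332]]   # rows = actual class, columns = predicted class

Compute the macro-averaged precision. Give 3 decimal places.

Per-class precision (TP/(TP+FP)):
  B: TP=286, FP=46+72+47+103=268 → 286/554 = 0.5162
  K: TP=406, FP=125+86+65+103=379 → 406/785 = 0.5172
  O: TP=285, FP=113+53+60+115=341 → 285/626 = 0.4553
  F: TP=355, FP=122+45+82+95=344 → 355/699 = 0.5079
  G: TP=332, FP=105+52+71+52=280 → 332/612 = 0.5425
Macro-precision = mean = (0.5162 + 0.5172 + 0.4553 + 0.5079 + 0.5425) / 5 = 0.508

0.508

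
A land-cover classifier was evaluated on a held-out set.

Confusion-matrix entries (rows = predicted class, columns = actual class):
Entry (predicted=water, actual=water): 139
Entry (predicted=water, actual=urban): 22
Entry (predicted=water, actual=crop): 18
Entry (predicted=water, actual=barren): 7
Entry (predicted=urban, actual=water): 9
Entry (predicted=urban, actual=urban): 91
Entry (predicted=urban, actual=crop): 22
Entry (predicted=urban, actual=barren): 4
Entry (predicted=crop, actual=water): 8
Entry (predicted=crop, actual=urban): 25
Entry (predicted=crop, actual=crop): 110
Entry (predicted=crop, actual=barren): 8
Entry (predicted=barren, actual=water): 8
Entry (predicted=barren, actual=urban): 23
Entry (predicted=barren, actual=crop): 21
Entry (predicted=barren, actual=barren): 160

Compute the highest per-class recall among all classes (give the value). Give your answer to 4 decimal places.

Per-class recall (TP/(TP+FN)):
  water: TP=139, FN=9+8+8=25 → 139/164 = 0.84756
  urban: TP=91, FN=22+25+23=70 → 91/161 = 0.56522
  crop: TP=110, FN=18+22+21=61 → 110/171 = 0.64327
  barren: TP=160, FN=7+4+8=19 → 160/179 = 0.89385
Highest is class 'barren' with recall = 0.8939.

0.8939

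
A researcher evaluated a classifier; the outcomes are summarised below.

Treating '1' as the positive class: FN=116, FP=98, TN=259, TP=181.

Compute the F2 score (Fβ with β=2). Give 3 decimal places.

Fβ = (1+β²)·TP / ((1+β²)·TP + β²·FN + FP), with β²=4
= 5·181 / (5·181 + 4·116 + 98) = 0.617

0.617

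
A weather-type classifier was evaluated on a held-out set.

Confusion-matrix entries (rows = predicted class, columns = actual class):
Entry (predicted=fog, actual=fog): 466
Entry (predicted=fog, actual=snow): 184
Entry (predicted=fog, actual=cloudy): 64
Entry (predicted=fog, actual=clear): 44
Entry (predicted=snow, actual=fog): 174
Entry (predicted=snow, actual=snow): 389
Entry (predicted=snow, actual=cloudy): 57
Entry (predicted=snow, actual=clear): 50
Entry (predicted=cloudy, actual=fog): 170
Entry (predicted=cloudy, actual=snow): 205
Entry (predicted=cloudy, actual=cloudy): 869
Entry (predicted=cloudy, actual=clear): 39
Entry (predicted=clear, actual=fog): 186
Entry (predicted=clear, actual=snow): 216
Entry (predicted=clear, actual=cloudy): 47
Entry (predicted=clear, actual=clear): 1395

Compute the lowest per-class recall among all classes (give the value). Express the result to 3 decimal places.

Per-class recall (TP/(TP+FN)):
  fog: TP=466, FN=174+170+186=530 → 466/996 = 0.4679
  snow: TP=389, FN=184+205+216=605 → 389/994 = 0.3913
  cloudy: TP=869, FN=64+57+47=168 → 869/1037 = 0.8380
  clear: TP=1395, FN=44+50+39=133 → 1395/1528 = 0.9130
Lowest is class 'snow' with recall = 0.391.

0.391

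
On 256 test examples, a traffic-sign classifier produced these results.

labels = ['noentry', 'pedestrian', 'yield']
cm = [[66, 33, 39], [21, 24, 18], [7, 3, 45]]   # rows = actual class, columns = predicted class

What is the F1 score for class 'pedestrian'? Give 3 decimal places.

One-vs-rest for 'pedestrian': TP = diagonal; FP = other classes predicted 'pedestrian'; FN = 'pedestrian' predicted as other.
F1 score = 2·TP/(2·TP+FP+FN).
pedestrian: TP=24, FP=33+3=36, FN=21+18=39 → 48/123 = 0.3902

0.390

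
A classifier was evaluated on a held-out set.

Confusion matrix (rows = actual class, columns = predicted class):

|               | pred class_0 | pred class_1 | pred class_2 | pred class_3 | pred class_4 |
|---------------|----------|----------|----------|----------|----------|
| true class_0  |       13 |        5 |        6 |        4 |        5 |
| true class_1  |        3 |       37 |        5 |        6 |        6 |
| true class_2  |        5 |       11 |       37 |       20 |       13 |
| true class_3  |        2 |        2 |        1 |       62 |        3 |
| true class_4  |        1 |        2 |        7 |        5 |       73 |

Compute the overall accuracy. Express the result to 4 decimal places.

0.6647

Accuracy = trace / total = (13+37+37+62+73=222) / 334 = 222/334 = 0.6647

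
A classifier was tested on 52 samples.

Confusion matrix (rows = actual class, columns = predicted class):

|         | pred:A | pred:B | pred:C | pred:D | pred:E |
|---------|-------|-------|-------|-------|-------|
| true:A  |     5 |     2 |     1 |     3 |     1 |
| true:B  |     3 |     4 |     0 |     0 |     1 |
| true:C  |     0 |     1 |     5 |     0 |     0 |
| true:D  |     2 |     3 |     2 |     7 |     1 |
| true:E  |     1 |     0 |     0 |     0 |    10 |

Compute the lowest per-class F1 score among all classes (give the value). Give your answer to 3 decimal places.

Per-class F1 score (2·TP/(2·TP+FP+FN)):
  A: TP=5, FP=3+0+2+1=6, FN=2+1+3+1=7 → 10/23 = 0.4348
  B: TP=4, FP=2+1+3+0=6, FN=3+0+0+1=4 → 8/18 = 0.4444
  C: TP=5, FP=1+0+2+0=3, FN=0+1+0+0=1 → 10/14 = 0.7143
  D: TP=7, FP=3+0+0+0=3, FN=2+3+2+1=8 → 14/25 = 0.5600
  E: TP=10, FP=1+1+0+1=3, FN=1+0+0+0=1 → 20/24 = 0.8333
Lowest is class 'A' with F1 score = 0.435.

0.435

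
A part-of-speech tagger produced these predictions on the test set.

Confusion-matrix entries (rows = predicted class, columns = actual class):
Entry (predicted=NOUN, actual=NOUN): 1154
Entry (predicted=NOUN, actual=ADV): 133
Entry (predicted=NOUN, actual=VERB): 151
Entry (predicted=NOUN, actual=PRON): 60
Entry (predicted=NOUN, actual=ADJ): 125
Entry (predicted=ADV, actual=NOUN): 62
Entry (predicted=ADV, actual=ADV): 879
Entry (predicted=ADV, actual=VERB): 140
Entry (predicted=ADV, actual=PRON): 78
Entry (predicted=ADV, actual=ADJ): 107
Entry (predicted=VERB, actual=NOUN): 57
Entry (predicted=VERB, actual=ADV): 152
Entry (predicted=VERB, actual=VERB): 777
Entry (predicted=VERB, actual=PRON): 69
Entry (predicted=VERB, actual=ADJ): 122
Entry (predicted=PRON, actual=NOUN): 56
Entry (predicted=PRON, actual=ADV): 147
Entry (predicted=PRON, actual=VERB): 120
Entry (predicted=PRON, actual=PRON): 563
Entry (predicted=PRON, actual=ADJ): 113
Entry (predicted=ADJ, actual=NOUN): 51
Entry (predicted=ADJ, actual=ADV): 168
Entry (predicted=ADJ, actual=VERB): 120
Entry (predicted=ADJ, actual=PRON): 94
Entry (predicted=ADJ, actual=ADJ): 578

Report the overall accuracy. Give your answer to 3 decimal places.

0.650

Accuracy = trace / total = (1154+879+777+563+578=3951) / 6076 = 3951/6076 = 0.650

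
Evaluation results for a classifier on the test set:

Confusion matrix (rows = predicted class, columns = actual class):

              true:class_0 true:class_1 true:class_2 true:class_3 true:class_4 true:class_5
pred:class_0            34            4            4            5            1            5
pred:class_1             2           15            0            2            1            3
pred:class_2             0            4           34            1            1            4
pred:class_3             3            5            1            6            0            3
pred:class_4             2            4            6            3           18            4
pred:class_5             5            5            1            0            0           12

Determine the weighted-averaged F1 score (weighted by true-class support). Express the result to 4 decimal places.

0.5934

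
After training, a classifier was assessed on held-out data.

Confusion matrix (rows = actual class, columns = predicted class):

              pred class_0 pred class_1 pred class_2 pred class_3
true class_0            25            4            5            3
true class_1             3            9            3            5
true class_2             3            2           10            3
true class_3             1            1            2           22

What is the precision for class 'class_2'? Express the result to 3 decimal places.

0.500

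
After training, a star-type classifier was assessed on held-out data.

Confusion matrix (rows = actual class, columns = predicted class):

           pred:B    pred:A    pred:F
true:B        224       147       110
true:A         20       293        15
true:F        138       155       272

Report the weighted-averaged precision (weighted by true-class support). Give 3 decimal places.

Per-class precision (TP/(TP+FP)):
  B: TP=224, FP=20+138=158 → 224/382 = 0.5864
  A: TP=293, FP=147+155=302 → 293/595 = 0.4924
  F: TP=272, FP=110+15=125 → 272/397 = 0.6851
Weighted-precision = Σ (supportᵢ/N)·precisionᵢ with N=1374: (481/1374)·0.5864 + (328/1374)·0.4924 + (565/1374)·0.6851 = 0.605

0.605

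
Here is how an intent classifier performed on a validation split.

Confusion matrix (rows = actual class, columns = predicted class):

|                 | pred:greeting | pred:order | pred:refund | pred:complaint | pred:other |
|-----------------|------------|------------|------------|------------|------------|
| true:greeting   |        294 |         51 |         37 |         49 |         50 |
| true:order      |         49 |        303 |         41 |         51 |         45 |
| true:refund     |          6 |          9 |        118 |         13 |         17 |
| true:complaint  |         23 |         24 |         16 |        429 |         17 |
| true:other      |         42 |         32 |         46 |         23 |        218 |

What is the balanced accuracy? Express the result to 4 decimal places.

0.6803

Balanced accuracy = mean of per-class recall.
  greeting: recall = 294/481 = 0.61123
  order: recall = 303/489 = 0.61963
  refund: recall = 118/163 = 0.72393
  complaint: recall = 429/509 = 0.84283
  other: recall = 218/361 = 0.60388
Mean = (0.61123 + 0.61963 + 0.72393 + 0.84283 + 0.60388) / 5 = 0.6803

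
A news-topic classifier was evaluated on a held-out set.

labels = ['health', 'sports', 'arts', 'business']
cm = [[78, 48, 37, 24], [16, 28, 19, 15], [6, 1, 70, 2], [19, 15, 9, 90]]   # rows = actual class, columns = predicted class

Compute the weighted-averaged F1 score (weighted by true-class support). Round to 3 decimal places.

0.552

Per-class F1 score (2·TP/(2·TP+FP+FN)):
  health: TP=78, FP=16+6+19=41, FN=48+37+24=109 → 156/306 = 0.5098
  sports: TP=28, FP=48+1+15=64, FN=16+19+15=50 → 56/170 = 0.3294
  arts: TP=70, FP=37+19+9=65, FN=6+1+2=9 → 140/214 = 0.6542
  business: TP=90, FP=24+15+2=41, FN=19+15+9=43 → 180/264 = 0.6818
Weighted-F1 score = Σ (supportᵢ/N)·F1 scoreᵢ with N=477: (187/477)·0.5098 + (78/477)·0.3294 + (79/477)·0.6542 + (133/477)·0.6818 = 0.552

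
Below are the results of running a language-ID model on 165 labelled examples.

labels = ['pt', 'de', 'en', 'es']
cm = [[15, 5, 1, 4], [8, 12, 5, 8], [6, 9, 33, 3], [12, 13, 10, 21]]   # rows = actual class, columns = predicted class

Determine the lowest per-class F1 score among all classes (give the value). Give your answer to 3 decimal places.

0.333

Per-class F1 score (2·TP/(2·TP+FP+FN)):
  pt: TP=15, FP=8+6+12=26, FN=5+1+4=10 → 30/66 = 0.4545
  de: TP=12, FP=5+9+13=27, FN=8+5+8=21 → 24/72 = 0.3333
  en: TP=33, FP=1+5+10=16, FN=6+9+3=18 → 66/100 = 0.6600
  es: TP=21, FP=4+8+3=15, FN=12+13+10=35 → 42/92 = 0.4565
Lowest is class 'de' with F1 score = 0.333.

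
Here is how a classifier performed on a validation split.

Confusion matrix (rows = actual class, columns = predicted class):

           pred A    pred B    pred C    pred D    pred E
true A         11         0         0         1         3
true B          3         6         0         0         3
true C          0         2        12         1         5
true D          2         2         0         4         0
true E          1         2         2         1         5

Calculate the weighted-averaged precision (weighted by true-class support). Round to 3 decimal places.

0.619

Per-class precision (TP/(TP+FP)):
  A: TP=11, FP=3+0+2+1=6 → 11/17 = 0.6471
  B: TP=6, FP=0+2+2+2=6 → 6/12 = 0.5000
  C: TP=12, FP=0+0+0+2=2 → 12/14 = 0.8571
  D: TP=4, FP=1+0+1+1=3 → 4/7 = 0.5714
  E: TP=5, FP=3+3+5+0=11 → 5/16 = 0.3125
Weighted-precision = Σ (supportᵢ/N)·precisionᵢ with N=66: (15/66)·0.6471 + (12/66)·0.5000 + (20/66)·0.8571 + (8/66)·0.5714 + (11/66)·0.3125 = 0.619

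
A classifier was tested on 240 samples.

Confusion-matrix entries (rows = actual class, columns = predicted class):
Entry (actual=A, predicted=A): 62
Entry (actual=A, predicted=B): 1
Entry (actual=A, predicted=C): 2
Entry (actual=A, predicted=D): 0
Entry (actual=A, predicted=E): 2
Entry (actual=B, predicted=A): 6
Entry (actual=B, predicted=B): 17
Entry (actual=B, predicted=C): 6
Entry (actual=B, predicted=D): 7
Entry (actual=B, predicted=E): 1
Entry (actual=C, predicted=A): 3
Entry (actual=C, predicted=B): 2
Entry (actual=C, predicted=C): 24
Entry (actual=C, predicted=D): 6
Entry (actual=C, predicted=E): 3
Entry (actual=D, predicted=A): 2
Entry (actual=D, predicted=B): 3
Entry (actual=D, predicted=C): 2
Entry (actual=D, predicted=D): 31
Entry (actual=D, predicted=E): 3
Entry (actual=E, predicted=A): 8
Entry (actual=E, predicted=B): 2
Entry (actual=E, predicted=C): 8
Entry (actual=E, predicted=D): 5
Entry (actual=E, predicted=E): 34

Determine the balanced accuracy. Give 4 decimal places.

0.6738

Balanced accuracy = mean of per-class recall.
  A: recall = 62/67 = 0.92537
  B: recall = 17/37 = 0.45946
  C: recall = 24/38 = 0.63158
  D: recall = 31/41 = 0.75610
  E: recall = 34/57 = 0.59649
Mean = (0.92537 + 0.45946 + 0.63158 + 0.75610 + 0.59649) / 5 = 0.6738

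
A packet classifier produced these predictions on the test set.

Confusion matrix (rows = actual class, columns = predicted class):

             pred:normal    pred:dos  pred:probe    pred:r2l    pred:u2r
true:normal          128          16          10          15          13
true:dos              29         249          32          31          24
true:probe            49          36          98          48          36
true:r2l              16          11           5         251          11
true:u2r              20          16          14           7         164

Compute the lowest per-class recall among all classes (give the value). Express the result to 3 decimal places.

Per-class recall (TP/(TP+FN)):
  normal: TP=128, FN=16+10+15+13=54 → 128/182 = 0.7033
  dos: TP=249, FN=29+32+31+24=116 → 249/365 = 0.6822
  probe: TP=98, FN=49+36+48+36=169 → 98/267 = 0.3670
  r2l: TP=251, FN=16+11+5+11=43 → 251/294 = 0.8537
  u2r: TP=164, FN=20+16+14+7=57 → 164/221 = 0.7421
Lowest is class 'probe' with recall = 0.367.

0.367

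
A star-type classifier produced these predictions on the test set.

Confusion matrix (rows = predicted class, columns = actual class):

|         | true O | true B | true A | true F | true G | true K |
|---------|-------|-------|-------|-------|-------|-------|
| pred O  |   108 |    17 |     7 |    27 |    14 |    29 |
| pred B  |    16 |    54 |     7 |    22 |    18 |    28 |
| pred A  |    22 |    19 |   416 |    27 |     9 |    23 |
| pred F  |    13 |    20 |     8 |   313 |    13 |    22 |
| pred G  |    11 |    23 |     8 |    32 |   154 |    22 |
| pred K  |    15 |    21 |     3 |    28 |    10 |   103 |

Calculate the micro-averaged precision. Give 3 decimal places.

0.683

Micro-averaging pools counts across classes: ΣTP=1148, ΣFP=534, ΣFN=534.
Micro-precision = TP/(TP+FP) on pooled counts = 0.683 (equals overall accuracy in single-label multiclass).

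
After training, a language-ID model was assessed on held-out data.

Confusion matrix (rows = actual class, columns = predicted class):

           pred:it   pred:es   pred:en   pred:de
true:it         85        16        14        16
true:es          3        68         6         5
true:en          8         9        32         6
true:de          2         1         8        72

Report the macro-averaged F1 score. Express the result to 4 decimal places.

0.7157

Per-class F1 score (2·TP/(2·TP+FP+FN)):
  it: TP=85, FP=3+8+2=13, FN=16+14+16=46 → 170/229 = 0.74236
  es: TP=68, FP=16+9+1=26, FN=3+6+5=14 → 136/176 = 0.77273
  en: TP=32, FP=14+6+8=28, FN=8+9+6=23 → 64/115 = 0.55652
  de: TP=72, FP=16+5+6=27, FN=2+1+8=11 → 144/182 = 0.79121
Macro-F1 score = mean = (0.74236 + 0.77273 + 0.55652 + 0.79121) / 4 = 0.7157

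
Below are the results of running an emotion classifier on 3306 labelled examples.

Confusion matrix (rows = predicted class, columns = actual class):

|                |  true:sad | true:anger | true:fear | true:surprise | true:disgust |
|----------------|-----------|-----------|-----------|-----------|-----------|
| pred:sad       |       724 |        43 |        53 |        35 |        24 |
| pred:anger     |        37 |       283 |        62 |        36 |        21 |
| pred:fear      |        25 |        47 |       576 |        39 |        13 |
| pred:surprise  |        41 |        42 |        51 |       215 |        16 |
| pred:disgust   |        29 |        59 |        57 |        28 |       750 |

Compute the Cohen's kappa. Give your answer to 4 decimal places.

0.7059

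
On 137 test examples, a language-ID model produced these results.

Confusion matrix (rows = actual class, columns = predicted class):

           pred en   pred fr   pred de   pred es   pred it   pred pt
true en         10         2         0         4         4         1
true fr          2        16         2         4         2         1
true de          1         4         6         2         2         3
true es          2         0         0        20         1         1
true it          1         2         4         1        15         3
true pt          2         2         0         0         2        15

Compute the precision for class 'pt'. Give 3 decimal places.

0.625

One-vs-rest for 'pt': TP = diagonal; FP = other classes predicted 'pt'; FN = 'pt' predicted as other.
precision = TP/(TP+FP).
pt: TP=15, FP=1+1+3+1+3=9 → 15/24 = 0.6250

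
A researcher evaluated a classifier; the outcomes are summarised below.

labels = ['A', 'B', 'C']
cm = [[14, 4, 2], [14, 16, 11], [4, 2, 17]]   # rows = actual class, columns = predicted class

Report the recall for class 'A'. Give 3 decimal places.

Treat 'A' as positive and all other classes as negative.
recall = TP/(TP+FN).
A: TP=14, FN=4+2=6 → 14/20 = 0.7000

0.700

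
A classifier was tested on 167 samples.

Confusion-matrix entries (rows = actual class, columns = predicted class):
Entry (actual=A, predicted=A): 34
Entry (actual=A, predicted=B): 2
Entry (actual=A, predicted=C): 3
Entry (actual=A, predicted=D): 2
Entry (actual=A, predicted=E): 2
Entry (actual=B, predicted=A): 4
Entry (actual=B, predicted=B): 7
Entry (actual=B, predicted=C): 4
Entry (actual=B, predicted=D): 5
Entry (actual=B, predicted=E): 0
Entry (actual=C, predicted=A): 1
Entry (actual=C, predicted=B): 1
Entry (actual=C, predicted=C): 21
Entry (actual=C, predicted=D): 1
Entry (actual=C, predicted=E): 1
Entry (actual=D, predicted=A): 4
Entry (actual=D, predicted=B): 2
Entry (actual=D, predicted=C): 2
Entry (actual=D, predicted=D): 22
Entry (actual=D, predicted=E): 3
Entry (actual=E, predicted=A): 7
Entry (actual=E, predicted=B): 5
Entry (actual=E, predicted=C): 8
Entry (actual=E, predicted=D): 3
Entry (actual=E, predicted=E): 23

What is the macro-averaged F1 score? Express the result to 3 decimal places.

Per-class F1 score (2·TP/(2·TP+FP+FN)):
  A: TP=34, FP=4+1+4+7=16, FN=2+3+2+2=9 → 68/93 = 0.7312
  B: TP=7, FP=2+1+2+5=10, FN=4+4+5+0=13 → 14/37 = 0.3784
  C: TP=21, FP=3+4+2+8=17, FN=1+1+1+1=4 → 42/63 = 0.6667
  D: TP=22, FP=2+5+1+3=11, FN=4+2+2+3=11 → 44/66 = 0.6667
  E: TP=23, FP=2+0+1+3=6, FN=7+5+8+3=23 → 46/75 = 0.6133
Macro-F1 score = mean = (0.7312 + 0.3784 + 0.6667 + 0.6667 + 0.6133) / 5 = 0.611

0.611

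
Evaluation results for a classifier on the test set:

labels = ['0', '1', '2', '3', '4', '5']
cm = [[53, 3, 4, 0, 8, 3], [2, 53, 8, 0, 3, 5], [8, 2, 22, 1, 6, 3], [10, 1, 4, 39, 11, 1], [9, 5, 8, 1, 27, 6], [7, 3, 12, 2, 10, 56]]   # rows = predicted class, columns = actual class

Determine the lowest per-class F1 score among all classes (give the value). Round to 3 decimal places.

0.440

Per-class F1 score (2·TP/(2·TP+FP+FN)):
  0: TP=53, FP=3+4+0+8+3=18, FN=2+8+10+9+7=36 → 106/160 = 0.6625
  1: TP=53, FP=2+8+0+3+5=18, FN=3+2+1+5+3=14 → 106/138 = 0.7681
  2: TP=22, FP=8+2+1+6+3=20, FN=4+8+4+8+12=36 → 44/100 = 0.4400
  3: TP=39, FP=10+1+4+11+1=27, FN=0+0+1+1+2=4 → 78/109 = 0.7156
  4: TP=27, FP=9+5+8+1+6=29, FN=8+3+6+11+10=38 → 54/121 = 0.4463
  5: TP=56, FP=7+3+12+2+10=34, FN=3+5+3+1+6=18 → 112/164 = 0.6829
Lowest is class '2' with F1 score = 0.440.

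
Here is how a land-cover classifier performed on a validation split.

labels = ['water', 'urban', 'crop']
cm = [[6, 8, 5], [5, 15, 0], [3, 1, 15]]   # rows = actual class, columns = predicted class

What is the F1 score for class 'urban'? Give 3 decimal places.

0.682

One-vs-rest for 'urban': TP = diagonal; FP = other classes predicted 'urban'; FN = 'urban' predicted as other.
F1 score = 2·TP/(2·TP+FP+FN).
urban: TP=15, FP=8+1=9, FN=5+0=5 → 30/44 = 0.6818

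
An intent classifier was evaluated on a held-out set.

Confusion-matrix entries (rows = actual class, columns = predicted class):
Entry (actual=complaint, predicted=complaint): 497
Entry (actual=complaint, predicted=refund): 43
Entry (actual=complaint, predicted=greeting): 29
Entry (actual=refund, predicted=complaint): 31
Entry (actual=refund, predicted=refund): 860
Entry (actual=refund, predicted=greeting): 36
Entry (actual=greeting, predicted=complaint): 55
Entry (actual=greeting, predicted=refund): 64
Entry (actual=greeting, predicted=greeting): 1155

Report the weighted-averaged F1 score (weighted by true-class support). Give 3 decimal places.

0.907

Per-class F1 score (2·TP/(2·TP+FP+FN)):
  complaint: TP=497, FP=31+55=86, FN=43+29=72 → 994/1152 = 0.8628
  refund: TP=860, FP=43+64=107, FN=31+36=67 → 1720/1894 = 0.9081
  greeting: TP=1155, FP=29+36=65, FN=55+64=119 → 2310/2494 = 0.9262
Weighted-F1 score = Σ (supportᵢ/N)·F1 scoreᵢ with N=2770: (569/2770)·0.8628 + (927/2770)·0.9081 + (1274/2770)·0.9262 = 0.907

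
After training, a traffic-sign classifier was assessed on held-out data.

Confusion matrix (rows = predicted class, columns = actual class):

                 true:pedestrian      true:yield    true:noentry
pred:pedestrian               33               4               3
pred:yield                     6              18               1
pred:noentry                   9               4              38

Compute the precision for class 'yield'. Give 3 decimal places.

precision = TP/(TP+FP).
yield: TP=18, FP=6+1=7 → 18/25 = 0.7200

0.720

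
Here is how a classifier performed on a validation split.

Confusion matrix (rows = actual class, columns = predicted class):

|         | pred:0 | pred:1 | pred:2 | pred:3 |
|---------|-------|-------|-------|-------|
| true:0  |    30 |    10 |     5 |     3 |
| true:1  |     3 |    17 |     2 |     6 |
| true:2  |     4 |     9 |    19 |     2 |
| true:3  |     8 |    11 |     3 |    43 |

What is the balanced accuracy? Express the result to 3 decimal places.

Balanced accuracy = mean of per-class recall.
  0: recall = 30/48 = 0.6250
  1: recall = 17/28 = 0.6071
  2: recall = 19/34 = 0.5588
  3: recall = 43/65 = 0.6615
Mean = (0.6250 + 0.6071 + 0.5588 + 0.6615) / 4 = 0.613

0.613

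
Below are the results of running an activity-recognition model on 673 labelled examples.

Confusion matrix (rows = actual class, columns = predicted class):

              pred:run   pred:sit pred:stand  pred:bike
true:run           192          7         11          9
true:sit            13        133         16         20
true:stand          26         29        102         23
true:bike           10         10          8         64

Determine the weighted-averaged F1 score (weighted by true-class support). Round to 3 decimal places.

0.727

Per-class F1 score (2·TP/(2·TP+FP+FN)):
  run: TP=192, FP=13+26+10=49, FN=7+11+9=27 → 384/460 = 0.8348
  sit: TP=133, FP=7+29+10=46, FN=13+16+20=49 → 266/361 = 0.7368
  stand: TP=102, FP=11+16+8=35, FN=26+29+23=78 → 204/317 = 0.6435
  bike: TP=64, FP=9+20+23=52, FN=10+10+8=28 → 128/208 = 0.6154
Weighted-F1 score = Σ (supportᵢ/N)·F1 scoreᵢ with N=673: (219/673)·0.8348 + (182/673)·0.7368 + (180/673)·0.6435 + (92/673)·0.6154 = 0.727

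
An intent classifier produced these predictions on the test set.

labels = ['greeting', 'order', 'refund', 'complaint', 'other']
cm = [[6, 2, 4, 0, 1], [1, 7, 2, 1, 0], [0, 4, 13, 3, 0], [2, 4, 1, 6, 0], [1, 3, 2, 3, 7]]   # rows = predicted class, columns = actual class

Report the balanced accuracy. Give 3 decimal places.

Balanced accuracy = mean of per-class recall.
  greeting: recall = 6/10 = 0.6000
  order: recall = 7/20 = 0.3500
  refund: recall = 13/22 = 0.5909
  complaint: recall = 6/13 = 0.4615
  other: recall = 7/8 = 0.8750
Mean = (0.6000 + 0.3500 + 0.5909 + 0.4615 + 0.8750) / 5 = 0.575

0.575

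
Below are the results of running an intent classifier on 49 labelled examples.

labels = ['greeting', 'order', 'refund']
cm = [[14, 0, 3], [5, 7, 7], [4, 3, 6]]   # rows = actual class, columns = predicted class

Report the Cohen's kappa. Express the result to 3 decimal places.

0.331

Observed agreement pₒ = trace/N = 27/49 = 0.5510
Expected agreement pₑ = Σ (rowᵢ·colᵢ)/N² = (17·23 + 19·10 + 13·16)/49² = 0.3286
κ = (pₒ − pₑ)/(1 − pₑ) = (0.5510 − 0.3286)/(1 − 0.3286) = 0.331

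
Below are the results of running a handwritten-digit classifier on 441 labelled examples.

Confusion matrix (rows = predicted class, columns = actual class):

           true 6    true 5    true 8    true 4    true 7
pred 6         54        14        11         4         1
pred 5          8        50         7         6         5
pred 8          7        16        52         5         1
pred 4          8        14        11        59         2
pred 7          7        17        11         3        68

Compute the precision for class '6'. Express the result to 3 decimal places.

0.643

Treat '6' as positive and all other classes as negative.
precision = TP/(TP+FP).
6: TP=54, FP=14+11+4+1=30 → 54/84 = 0.6429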